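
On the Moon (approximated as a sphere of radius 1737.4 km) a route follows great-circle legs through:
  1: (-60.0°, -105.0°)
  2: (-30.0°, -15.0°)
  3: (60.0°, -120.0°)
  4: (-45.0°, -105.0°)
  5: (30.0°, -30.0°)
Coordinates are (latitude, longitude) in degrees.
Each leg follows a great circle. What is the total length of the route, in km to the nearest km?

Leg 1→2: central angle 1.1230 rad, distance 1951.0 km.
Leg 2→3: central angle 2.1473 rad, distance 3730.7 km.
Leg 3→4: central angle 1.8451 rad, distance 3205.7 km.
Leg 4→5: central angle 1.7671 rad, distance 3070.2 km.
Total: 1951.0 + 3730.7 + 3205.7 + 3070.2 ≈ 11958 km.

11958 km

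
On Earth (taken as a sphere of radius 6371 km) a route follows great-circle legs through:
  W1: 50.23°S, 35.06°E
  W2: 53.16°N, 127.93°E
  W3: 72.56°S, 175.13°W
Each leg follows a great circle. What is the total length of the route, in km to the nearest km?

29032 km

Leg W1→W2: central angle 2.2580 rad, distance 14385.4 km.
Leg W2→W3: central angle 2.2990 rad, distance 14646.6 km.
Total: 14385.4 + 14646.6 ≈ 29032 km.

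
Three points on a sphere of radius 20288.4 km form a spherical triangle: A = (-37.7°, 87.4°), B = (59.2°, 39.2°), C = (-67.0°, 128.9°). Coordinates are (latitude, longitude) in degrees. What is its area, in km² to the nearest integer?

Side lengths (central angles): a = 2.4810, b = 0.6527, c = 1.8289 rad; semiperimeter s = 2.4813.
By l'Huilier's theorem, tan(E/4) = √[tan(s/2) tan((s−a)/2) tan((s−b)/2) tan((s−c)/2)], giving spherical excess E = 0.0541 rad.
Area = E·R² = 0.0541 × (20288.4)² ≈ 22282891 km².

22282891 km²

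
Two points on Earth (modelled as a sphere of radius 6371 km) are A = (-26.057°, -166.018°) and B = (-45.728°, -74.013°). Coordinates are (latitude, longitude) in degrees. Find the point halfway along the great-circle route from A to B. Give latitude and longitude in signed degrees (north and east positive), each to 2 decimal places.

-45.93°, -127.42°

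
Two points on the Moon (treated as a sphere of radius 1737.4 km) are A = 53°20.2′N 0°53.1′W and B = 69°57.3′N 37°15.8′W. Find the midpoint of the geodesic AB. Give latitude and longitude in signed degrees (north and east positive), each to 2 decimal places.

Central angle δ = 0.4069 rad. Interpolating on the sphere with fraction f = 0.5:
P = [sin((1−f)δ)·A + sin(fδ)·B] / sin δ = 0.5105·A + 0.5105·B in Cartesian coordinates,
giving P = (0.4441, -0.1107, 0.8891), i.e. latitude 62.76°, longitude -13.99°.

62.76°, -13.99°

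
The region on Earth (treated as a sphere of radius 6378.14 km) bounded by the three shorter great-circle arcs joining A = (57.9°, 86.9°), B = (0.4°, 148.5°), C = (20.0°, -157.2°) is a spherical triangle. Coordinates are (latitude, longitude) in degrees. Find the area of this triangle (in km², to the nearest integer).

32833805 km²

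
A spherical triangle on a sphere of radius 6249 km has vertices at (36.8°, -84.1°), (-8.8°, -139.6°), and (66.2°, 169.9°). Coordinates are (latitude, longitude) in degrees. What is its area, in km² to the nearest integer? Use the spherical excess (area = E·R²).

31680239 km²

Side lengths (central angles): a = 1.4569, b = 1.0939, c = 1.2062 rad; semiperimeter s = 1.8785.
By l'Huilier's theorem, tan(E/4) = √[tan(s/2) tan((s−a)/2) tan((s−b)/2) tan((s−c)/2)], giving spherical excess E = 0.8113 rad.
Area = E·R² = 0.8113 × (6249)² ≈ 31680239 km².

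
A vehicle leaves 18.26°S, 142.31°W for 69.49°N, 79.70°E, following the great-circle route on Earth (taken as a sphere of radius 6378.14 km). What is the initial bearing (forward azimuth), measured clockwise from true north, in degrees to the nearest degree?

With φ₁ = -0.3187, φ₂ = 1.2128, Δλ = -2.4084 rad, the forward-azimuth formula gives
θ = atan2( sin Δλ cos φ₂ , cos φ₁ sin φ₂ − sin φ₁ cos φ₂ cos Δλ ) = atan2(-0.2345, 0.8079) = -16.19°.
Adding 360° brings this into [0°, 360°): 344°.

344°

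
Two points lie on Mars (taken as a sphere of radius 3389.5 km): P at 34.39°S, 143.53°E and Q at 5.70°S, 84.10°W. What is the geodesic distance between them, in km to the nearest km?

With latitudes φ₁ = -34.390°, φ₂ = -5.700° and longitude difference Δλ = 132.370°:
cos c = sin φ₁ sin φ₂ + cos φ₁ cos φ₂ cos Δλ = (-0.5648)(-0.0993) + (0.8252)(0.9951)(-0.6739) = -0.49728,
so c = arccos(-0.49728) = 2.09125 rad.
Distance = R·c = 3389.5 × 2.0913 ≈ 7088 km.

7088 km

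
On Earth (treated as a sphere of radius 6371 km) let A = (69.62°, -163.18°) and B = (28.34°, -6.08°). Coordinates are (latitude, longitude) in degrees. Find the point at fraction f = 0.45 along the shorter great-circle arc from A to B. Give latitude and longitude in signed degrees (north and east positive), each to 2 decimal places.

71.60°, -23.79°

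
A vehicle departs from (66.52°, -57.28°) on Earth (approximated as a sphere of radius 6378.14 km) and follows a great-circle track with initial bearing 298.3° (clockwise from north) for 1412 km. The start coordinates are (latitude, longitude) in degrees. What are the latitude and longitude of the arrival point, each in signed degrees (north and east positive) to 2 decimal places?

69.44°, -90.68°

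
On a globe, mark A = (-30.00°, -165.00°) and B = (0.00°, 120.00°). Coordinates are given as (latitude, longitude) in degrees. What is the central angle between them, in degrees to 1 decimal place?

77.0°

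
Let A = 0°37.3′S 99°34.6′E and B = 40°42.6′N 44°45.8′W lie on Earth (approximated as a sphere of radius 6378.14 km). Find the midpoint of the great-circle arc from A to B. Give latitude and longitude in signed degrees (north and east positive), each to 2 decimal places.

47.61°, 50.57°

Central angle δ = 2.2433 rad. Interpolating on the sphere with fraction f = 0.5:
P = [sin((1−f)δ)·A + sin(fδ)·B] / sin δ = 1.1515·A + 1.1515·B in Cartesian coordinates,
giving P = (0.4282, 0.5207, 0.7386), i.e. latitude 47.61°, longitude 50.57°.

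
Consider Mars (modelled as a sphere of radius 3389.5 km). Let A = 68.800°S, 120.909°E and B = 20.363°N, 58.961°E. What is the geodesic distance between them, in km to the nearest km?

5886 km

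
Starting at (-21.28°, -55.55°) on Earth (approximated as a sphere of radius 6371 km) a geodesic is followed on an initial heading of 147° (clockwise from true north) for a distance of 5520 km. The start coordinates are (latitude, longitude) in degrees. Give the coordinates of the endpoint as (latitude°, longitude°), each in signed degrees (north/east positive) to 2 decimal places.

Angular distance δ = d/R = 5520/6371 = 0.86643 rad; initial bearing θ = 2.5656 rad.
sin φ₂ = sin φ₁ cos δ + cos φ₁ sin δ cos θ = (-0.3629)(0.6476) + (0.9318)(0.7620)(-0.8387) = -0.8305, so φ₂ = -56.15°.
Δλ = atan2(sin θ sin δ cos φ₁, cos δ − sin φ₁ sin φ₂) = atan2(0.3867, 0.3461) = 48.170°.
λ₂ = -55.550° + 48.170° = -7.38°.

-56.15°, -7.38°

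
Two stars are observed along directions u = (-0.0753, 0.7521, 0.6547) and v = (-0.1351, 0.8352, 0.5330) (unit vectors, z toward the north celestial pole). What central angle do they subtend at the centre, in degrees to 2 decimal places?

9.12°

u·v = 0.9873; |u| = 1.0000, |v| = 1.0000.
cos θ = (u·v)/(|u||v|) = 0.9874, so θ = 9.12°.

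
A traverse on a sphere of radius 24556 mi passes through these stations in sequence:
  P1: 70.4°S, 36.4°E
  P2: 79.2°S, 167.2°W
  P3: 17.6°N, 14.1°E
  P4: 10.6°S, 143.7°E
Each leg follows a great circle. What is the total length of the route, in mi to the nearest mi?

119554 mi

Leg P1→P2: central angle 0.5201 rad, distance 12771.5 mi.
Leg P2→P3: central angle 2.0664 rad, distance 50742.9 mi.
Leg P3→P4: central angle 2.2821 rad, distance 56039.8 mi.
Total: 12771.5 + 50742.9 + 56039.8 ≈ 119554 mi.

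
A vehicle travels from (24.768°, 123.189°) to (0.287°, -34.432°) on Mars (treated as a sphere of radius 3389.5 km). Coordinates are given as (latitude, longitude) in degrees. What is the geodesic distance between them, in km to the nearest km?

8689 km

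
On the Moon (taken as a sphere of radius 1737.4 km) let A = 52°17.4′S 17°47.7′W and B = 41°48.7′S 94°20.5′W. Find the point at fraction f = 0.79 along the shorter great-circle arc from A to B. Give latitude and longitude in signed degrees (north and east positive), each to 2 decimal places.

The central angle between A and B is δ = 0.8847 rad.
With f = 0.79, the slerp weights are sin((1−f)δ)/sin δ = 0.2387 and sin(fδ)/sin δ = 0.8315.
Weighted sum of the unit vectors: (0.2387)·(0.5824,-0.1869,-0.7911) + (0.8315)·(-0.0564,-0.7432,-0.6667) = (0.0921, -0.6626, -0.7433).
Converting back: φ = atan2(z, √(x²+y²)) = -48.01°, λ = atan2(y, x) = -82.09°.

-48.01°, -82.09°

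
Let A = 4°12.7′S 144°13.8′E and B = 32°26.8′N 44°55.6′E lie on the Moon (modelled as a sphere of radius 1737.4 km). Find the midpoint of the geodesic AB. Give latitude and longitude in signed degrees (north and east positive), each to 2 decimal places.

The central angle between A and B is δ = 1.7472 rad.
With f = 0.5, the slerp weights are sin((1−f)δ)/sin δ = 0.7787 and sin(fδ)/sin δ = 0.7787.
Weighted sum of the unit vectors: (0.7787)·(-0.8092,0.5830,-0.0734) + (0.7787)·(0.5975,0.5960,0.5365) = (-0.1648, 0.9180, 0.3606).
Converting back: φ = atan2(z, √(x²+y²)) = 21.14°, λ = atan2(y, x) = 100.18°.

21.14°, 100.18°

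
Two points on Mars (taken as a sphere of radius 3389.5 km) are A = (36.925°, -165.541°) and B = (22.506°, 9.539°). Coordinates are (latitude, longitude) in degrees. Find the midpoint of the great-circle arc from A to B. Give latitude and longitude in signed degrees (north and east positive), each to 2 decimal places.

81.63°, -18.76°

Central angle δ = 2.1012 rad. Interpolating on the sphere with fraction f = 0.5:
P = [sin((1−f)δ)·A + sin(fδ)·B] / sin δ = 1.0059·A + 1.0059·B in Cartesian coordinates,
giving P = (0.1378, -0.0468, 0.9894), i.e. latitude 81.63°, longitude -18.76°.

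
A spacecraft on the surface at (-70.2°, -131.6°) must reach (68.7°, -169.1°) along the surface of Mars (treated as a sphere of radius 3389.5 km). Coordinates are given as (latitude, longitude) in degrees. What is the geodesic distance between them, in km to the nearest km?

8351 km

With latitudes φ₁ = -70.200°, φ₂ = 68.700° and longitude difference Δλ = -37.500°:
cos c = sin φ₁ sin φ₂ + cos φ₁ cos φ₂ cos Δλ = (-0.9409)(0.9317) + (0.3387)(0.3633)(0.7934) = -0.77899,
so c = arccos(-0.77899) = 2.46385 rad.
Distance = R·c = 3389.5 × 2.4639 ≈ 8351 km.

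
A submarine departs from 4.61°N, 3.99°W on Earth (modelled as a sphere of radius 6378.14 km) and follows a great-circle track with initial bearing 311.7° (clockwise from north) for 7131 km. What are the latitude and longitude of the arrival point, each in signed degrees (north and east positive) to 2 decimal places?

Angular distance δ = d/R = 7131/6378.14 = 1.11804 rad; initial bearing θ = 5.4402 rad.
sin φ₂ = sin φ₁ cos δ + cos φ₁ sin δ cos θ = (0.0804)(0.4374) + (0.9968)(0.8992)(0.6652) = 0.6314, so φ₂ = 39.16°.
Δλ = atan2(sin θ sin δ cos φ₁, cos δ − sin φ₁ sin φ₂) = atan2(-0.6692, 0.3867) = -59.980°.
λ₂ = -3.990° − 59.980° = -63.97°.

39.16°, -63.97°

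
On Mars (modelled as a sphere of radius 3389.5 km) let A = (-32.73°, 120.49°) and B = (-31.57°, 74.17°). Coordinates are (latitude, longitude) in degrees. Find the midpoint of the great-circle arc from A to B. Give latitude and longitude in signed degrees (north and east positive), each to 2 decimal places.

The central angle between A and B is δ = 0.6792 rad.
With f = 0.5, the slerp weights are sin((1−f)δ)/sin δ = 0.5303 and sin(fδ)/sin δ = 0.5303.
Weighted sum of the unit vectors: (0.5303)·(-0.4268,0.7249,-0.5407) + (0.5303)·(0.2324,0.8197,-0.5235) = (-0.1031, 0.8191, -0.5643).
Converting back: φ = atan2(z, √(x²+y²)) = -34.36°, λ = atan2(y, x) = 97.17°.

-34.36°, 97.17°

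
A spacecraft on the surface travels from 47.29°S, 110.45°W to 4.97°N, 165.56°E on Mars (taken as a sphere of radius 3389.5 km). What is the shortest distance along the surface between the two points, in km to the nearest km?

Let φ₁ = -0.8254 rad, φ₂ = 0.0867 rad, and Δλ = -1.4659 rad.
cos c = sin φ₁ sin φ₂ + cos φ₁ cos φ₂ cos Δλ = (-0.7348)(0.0866) + (0.6783)(0.9962)(0.1047) = 0.00709,
so c = arccos(0.00709) = 1.56370 rad.
Distance = R·c = 3389.5 × 1.5637 ≈ 5300 km.

5300 km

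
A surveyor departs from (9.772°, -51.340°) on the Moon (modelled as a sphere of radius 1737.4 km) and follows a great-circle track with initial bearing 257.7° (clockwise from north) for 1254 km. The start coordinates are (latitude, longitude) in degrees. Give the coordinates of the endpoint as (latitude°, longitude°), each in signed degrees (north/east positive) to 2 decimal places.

Angular distance δ = d/R = 1254/1737.4 = 0.72177 rad; initial bearing θ = 4.4977 rad.
sin φ₂ = sin φ₁ cos δ + cos φ₁ sin δ cos θ = (0.1697)(0.7506) + (0.9855)(0.6607)(-0.2130) = -0.0113, so φ₂ = -0.65°.
Δλ = atan2(sin θ sin δ cos φ₁, cos δ − sin φ₁ sin φ₂) = atan2(-0.6362, 0.7526) = -40.210°.
λ₂ = -51.340° − 40.210° = -91.55°.

-0.65°, -91.55°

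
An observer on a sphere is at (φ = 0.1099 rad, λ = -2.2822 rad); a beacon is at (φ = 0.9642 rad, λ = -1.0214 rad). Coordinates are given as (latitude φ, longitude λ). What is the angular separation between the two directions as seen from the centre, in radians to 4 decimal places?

In radians: φ₁ = 0.1099, φ₂ = 0.9642, Δλ = 72.239° = 1.2608 rad.
Haversine: a = sin²(Δφ/2) + cos φ₁ cos φ₂ sin²(Δλ/2) = 0.1716 + (0.9940)(0.5701)(0.3475) = 0.36852.
Central angle c = 2·arcsin(√a) = 1.30470 rad.
So the angular separation is 1.3047 rad.

1.3047 rad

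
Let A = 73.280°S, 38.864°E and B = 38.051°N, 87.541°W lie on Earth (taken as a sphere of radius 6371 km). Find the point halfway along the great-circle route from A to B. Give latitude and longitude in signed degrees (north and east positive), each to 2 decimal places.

-27.39°, -66.96°

The central angle between A and B is δ = 2.3815 rad.
With f = 0.5, the slerp weights are sin((1−f)δ)/sin δ = 1.3478 and sin(fδ)/sin δ = 1.3478.
Weighted sum of the unit vectors: (1.3478)·(0.2240,0.1805,-0.9577) + (1.3478)·(0.0338,-0.7867,0.6164) = (0.3475, -0.8171, -0.4601).
Converting back: φ = atan2(z, √(x²+y²)) = -27.39°, λ = atan2(y, x) = -66.96°.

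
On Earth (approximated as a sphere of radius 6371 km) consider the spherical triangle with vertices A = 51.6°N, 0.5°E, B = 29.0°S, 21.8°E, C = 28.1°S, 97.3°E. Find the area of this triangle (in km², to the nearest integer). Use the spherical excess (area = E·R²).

48421676 km²

Side lengths (central angles): a = 1.1357, b = 2.0197, c = 1.4442 rad; semiperimeter s = 2.2998.
By l'Huilier's theorem, tan(E/4) = √[tan(s/2) tan((s−a)/2) tan((s−b)/2) tan((s−c)/2)], giving spherical excess E = 1.1930 rad.
Area = E·R² = 1.1930 × (6371)² ≈ 48421676 km².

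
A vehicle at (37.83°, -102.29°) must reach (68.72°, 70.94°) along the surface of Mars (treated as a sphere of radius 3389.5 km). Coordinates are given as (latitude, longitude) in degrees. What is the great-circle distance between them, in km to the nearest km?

4338 km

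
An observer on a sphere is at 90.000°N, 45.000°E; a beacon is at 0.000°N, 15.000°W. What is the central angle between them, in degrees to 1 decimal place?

In radians: φ₁ = 1.5708, φ₂ = 0.0000, Δλ = -60.000° = -1.0472 rad.
cos c = sin φ₁ sin φ₂ + cos φ₁ cos φ₂ cos Δλ = (1.0000)(0.0000) + (0.0000)(1.0000)(0.5000) = 0.00000,
so c = arccos(0.00000) = 1.57080 rad.
So the angular separation is 90.0°.

90.0°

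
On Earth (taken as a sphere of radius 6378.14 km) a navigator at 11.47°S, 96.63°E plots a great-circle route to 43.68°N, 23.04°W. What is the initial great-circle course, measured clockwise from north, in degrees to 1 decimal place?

313.9°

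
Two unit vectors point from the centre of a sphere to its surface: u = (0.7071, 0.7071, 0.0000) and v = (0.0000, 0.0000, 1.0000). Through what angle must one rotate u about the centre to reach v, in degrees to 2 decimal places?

90.00°

u·v = 0.0000; |u| = 1.0000, |v| = 1.0000.
cos θ = (u·v)/(|u||v|) = 0.0000, so θ = 90.00°.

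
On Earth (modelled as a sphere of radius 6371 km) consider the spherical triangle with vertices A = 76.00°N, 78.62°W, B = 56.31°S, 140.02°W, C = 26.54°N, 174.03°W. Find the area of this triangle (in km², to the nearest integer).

Side lengths (central angles): a = 1.5312, b = 1.1449, c = 2.4085 rad; semiperimeter s = 2.5423.
By l'Huilier's theorem, tan(E/4) = √[tan(s/2) tan((s−a)/2) tan((s−b)/2) tan((s−c)/2)], giving spherical excess E = 1.2300 rad.
Area = E·R² = 1.2300 × (6371)² ≈ 49923394 km².

49923394 km²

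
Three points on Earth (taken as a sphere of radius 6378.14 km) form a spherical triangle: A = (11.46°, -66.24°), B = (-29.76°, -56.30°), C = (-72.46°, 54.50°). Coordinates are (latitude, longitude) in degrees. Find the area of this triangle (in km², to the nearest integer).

1580375 km²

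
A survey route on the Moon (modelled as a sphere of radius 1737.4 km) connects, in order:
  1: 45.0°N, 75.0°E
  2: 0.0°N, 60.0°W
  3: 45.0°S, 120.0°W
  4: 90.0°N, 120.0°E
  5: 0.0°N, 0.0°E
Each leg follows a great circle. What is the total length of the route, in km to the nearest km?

Leg 1→2: central angle 2.0944 rad, distance 3638.8 km.
Leg 2→3: central angle 1.2094 rad, distance 2101.3 km.
Leg 3→4: central angle 2.3562 rad, distance 4093.7 km.
Leg 4→5: central angle 1.5708 rad, distance 2729.1 km.
Total: 3638.8 + 2101.3 + 4093.7 + 2729.1 ≈ 12563 km.

12563 km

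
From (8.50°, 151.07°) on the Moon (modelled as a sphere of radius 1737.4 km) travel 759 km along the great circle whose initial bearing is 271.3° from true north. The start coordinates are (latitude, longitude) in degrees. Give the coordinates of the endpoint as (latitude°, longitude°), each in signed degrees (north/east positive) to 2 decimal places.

Angular distance δ = d/R = 759/1737.4 = 0.43686 rad; initial bearing θ = 4.7351 rad.
sin φ₂ = sin φ₁ cos δ + cos φ₁ sin δ cos θ = (0.1478)(0.9061) + (0.9890)(0.4231)(0.0227) = 0.1434, so φ₂ = 8.25°.
Δλ = atan2(sin θ sin δ cos φ₁, cos δ − sin φ₁ sin φ₂) = atan2(-0.4183, 0.8849) = -25.303°.
λ₂ = 151.070° − 25.303° = 125.77°.

8.25°, 125.77°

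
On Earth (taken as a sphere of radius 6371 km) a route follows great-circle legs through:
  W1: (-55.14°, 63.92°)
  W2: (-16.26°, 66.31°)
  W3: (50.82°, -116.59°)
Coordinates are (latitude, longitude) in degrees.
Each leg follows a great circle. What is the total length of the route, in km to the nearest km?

Leg W1→W2: central angle 0.6793 rad, distance 4328.1 km.
Leg W2→W3: central angle 2.5370 rad, distance 16163.5 km.
Total: 4328.1 + 16163.5 ≈ 20492 km.

20492 km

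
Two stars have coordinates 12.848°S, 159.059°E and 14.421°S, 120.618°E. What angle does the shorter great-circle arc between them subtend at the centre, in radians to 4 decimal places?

In radians: φ₁ = -0.2242, φ₂ = -0.2517, Δλ = -38.441° = -0.6709 rad.
cos c = sin φ₁ sin φ₂ + cos φ₁ cos φ₂ cos Δλ = (-0.2224)(-0.2490) + (0.9750)(0.9685)(0.7832) = 0.79496,
so c = arccos(0.79496) = 0.65186 rad.
So the angular separation is 0.6519 rad.

0.6519 rad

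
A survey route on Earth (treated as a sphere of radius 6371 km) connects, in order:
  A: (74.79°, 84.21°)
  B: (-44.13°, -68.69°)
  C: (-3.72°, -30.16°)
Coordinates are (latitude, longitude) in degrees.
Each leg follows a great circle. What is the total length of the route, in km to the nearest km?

22220 km

Leg A→B: central angle 2.5672 rad, distance 16355.8 km.
Leg B→C: central angle 0.9204 rad, distance 5864.0 km.
Total: 16355.8 + 5864.0 ≈ 22220 km.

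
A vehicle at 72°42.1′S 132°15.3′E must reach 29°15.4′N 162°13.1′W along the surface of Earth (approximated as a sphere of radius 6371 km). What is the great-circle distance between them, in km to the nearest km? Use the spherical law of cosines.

Let φ₁ = -1.2689 rad, φ₂ = 0.5106 rad, and Δλ = 1.1437 rad.
cos c = sin φ₁ sin φ₂ + cos φ₁ cos φ₂ cos Δλ = (-0.9548)(0.4887) + (0.2973)(0.8724)(0.4143) = -0.35915,
so c = arccos(-0.35915) = 1.93815 rad.
Distance = R·c = 6371 × 1.9382 ≈ 12348 km.

12348 km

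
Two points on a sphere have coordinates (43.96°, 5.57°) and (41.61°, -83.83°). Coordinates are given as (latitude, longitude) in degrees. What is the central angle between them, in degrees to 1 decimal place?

62.2°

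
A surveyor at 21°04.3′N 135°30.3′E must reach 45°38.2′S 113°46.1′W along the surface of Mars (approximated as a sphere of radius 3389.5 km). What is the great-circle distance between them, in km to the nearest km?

7052 km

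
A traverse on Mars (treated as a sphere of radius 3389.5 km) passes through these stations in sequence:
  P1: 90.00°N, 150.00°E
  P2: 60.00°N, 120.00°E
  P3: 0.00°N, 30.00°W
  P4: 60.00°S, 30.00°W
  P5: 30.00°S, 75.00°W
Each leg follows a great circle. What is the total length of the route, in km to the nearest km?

Leg P1→P2: central angle 0.5236 rad, distance 1774.7 km.
Leg P2→P3: central angle 2.0186 rad, distance 6842.1 km.
Leg P3→P4: central angle 1.0472 rad, distance 3549.5 km.
Leg P4→P5: central angle 0.7389 rad, distance 2504.6 km.
Total: 1774.7 + 6842.1 + 3549.5 + 2504.6 ≈ 14671 km.

14671 km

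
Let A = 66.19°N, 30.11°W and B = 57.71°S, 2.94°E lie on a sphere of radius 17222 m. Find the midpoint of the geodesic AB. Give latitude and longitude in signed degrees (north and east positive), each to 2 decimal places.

The central angle between A and B is δ = 2.2051 rad.
With f = 0.5, the slerp weights are sin((1−f)δ)/sin δ = 1.1079 and sin(fδ)/sin δ = 1.1079.
Weighted sum of the unit vectors: (1.1079)·(0.3492,-0.2025,0.9149) + (1.1079)·(0.5335,0.0274,-0.8454) = (0.9780, -0.1940, 0.0770).
Converting back: φ = atan2(z, √(x²+y²)) = 4.42°, λ = atan2(y, x) = -11.22°.

4.42°, -11.22°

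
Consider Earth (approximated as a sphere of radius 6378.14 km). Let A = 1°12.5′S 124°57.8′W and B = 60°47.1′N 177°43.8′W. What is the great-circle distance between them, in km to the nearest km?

With latitudes φ₁ = -1.208°, φ₂ = 60.785° and longitude difference Δλ = -52.767°:
cos c = sin φ₁ sin φ₂ + cos φ₁ cos φ₂ cos Δλ = (-0.0211)(0.8728) + (0.9998)(0.4881)(0.6051) = 0.27685,
so c = arccos(0.27685) = 1.29028 rad.
Distance = R·c = 6378.14 × 1.2903 ≈ 8230 km.

8230 km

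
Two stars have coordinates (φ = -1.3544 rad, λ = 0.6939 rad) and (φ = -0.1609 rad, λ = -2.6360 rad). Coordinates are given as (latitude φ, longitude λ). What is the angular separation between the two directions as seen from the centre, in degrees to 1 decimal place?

93.0°

In radians: φ₁ = -1.3544, φ₂ = -0.1609, Δλ = 169.211° = 2.9533 rad.
Haversine: a = sin²(Δφ/2) + cos φ₁ cos φ₂ sin²(Δλ/2) = 0.3158 + (0.2147)(0.9871)(0.9912) = 0.52586.
Central angle c = 2·arcsin(√a) = 1.62254 rad.
So the angular separation is 93.0°.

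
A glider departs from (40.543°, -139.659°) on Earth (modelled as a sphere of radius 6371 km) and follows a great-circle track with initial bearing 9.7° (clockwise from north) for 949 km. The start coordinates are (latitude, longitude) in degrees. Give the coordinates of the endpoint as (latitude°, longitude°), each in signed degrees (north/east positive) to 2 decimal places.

48.94°, -137.48°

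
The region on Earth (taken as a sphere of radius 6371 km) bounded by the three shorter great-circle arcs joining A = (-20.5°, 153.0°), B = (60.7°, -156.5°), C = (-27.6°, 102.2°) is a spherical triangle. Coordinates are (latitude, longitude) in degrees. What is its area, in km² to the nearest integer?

35077589 km²

Side lengths (central angles): a = 2.0817, b = 0.8136, c = 1.5846 rad; semiperimeter s = 2.2400.
By l'Huilier's theorem, tan(E/4) = √[tan(s/2) tan((s−a)/2) tan((s−b)/2) tan((s−c)/2)], giving spherical excess E = 0.8642 rad.
Area = E·R² = 0.8642 × (6371)² ≈ 35077589 km².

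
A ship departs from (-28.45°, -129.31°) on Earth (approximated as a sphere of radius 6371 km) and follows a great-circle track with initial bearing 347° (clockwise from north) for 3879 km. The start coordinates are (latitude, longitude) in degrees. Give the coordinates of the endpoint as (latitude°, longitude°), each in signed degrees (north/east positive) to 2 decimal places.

5.69°, -136.74°

Angular distance δ = d/R = 3879/6371 = 0.60885 rad; initial bearing θ = 6.0563 rad.
sin φ₂ = sin φ₁ cos δ + cos φ₁ sin δ cos θ = (-0.4764)(0.8203) + (0.8792)(0.5719)(0.9744) = 0.0992, so φ₂ = 5.69°.
Δλ = atan2(sin θ sin δ cos φ₁, cos δ − sin φ₁ sin φ₂) = atan2(-0.1131, 0.8676) = -7.429°.
λ₂ = -129.310° − 7.429° = -136.74°.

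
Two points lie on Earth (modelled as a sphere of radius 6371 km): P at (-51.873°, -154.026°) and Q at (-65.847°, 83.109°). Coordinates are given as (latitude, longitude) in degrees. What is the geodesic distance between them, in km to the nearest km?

6060 km

In radians: φ₁ = -0.9054, φ₂ = -1.1492, Δλ = -122.865° = -2.1444 rad.
cos c = sin φ₁ sin φ₂ + cos φ₁ cos φ₂ cos Δλ = (-0.7866)(-0.9125) + (0.6174)(0.4092)(-0.5427) = 0.58069,
so c = arccos(0.58069) = 0.95122 rad.
Distance = R·c = 6371 × 0.9512 ≈ 6060 km.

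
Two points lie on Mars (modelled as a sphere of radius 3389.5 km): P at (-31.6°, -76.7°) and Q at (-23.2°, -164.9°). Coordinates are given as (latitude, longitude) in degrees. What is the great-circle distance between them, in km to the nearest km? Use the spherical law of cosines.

4534 km

With latitudes φ₁ = -31.600°, φ₂ = -23.200° and longitude difference Δλ = -88.200°:
cos c = sin φ₁ sin φ₂ + cos φ₁ cos φ₂ cos Δλ = (-0.5240)(-0.3939) + (0.8517)(0.9191)(0.0314) = 0.23101,
so c = arccos(0.23101) = 1.33768 rad.
Distance = R·c = 3389.5 × 1.3377 ≈ 4534 km.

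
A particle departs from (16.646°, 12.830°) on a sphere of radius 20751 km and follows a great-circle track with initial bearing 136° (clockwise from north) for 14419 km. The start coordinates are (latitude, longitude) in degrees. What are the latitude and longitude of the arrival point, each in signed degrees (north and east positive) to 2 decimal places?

-12.78°, 39.96°

Angular distance δ = d/R = 14419/20751 = 0.69486 rad; initial bearing θ = 2.3736 rad.
sin φ₂ = sin φ₁ cos δ + cos φ₁ sin δ cos θ = (0.2865)(0.7681) + (0.9581)(0.6403)(-0.7193) = -0.2212, so φ₂ = -12.78°.
Δλ = atan2(sin θ sin δ cos φ₁, cos δ − sin φ₁ sin φ₂) = atan2(0.4261, 0.8315) = 27.134°.
λ₂ = 12.830° + 27.134° = 39.96°.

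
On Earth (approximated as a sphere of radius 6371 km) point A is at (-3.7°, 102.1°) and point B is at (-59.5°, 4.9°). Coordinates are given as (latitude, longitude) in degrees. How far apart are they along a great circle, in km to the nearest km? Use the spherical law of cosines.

10058 km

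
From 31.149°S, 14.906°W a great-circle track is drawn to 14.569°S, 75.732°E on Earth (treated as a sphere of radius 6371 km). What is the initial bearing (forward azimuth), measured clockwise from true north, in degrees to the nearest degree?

With φ₁ = -0.5437, φ₂ = -0.2543, Δλ = 1.5819 rad, the forward-azimuth formula gives
θ = atan2( sin Δλ cos φ₂ , cos φ₁ sin φ₂ − sin φ₁ cos φ₂ cos Δλ ) = atan2(0.9678, -0.2209) = 102.86°.
So the initial bearing is 103°.

103°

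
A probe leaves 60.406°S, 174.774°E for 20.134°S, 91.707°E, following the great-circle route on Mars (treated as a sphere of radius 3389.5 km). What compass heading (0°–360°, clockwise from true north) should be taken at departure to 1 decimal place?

With φ₁ = -1.0543, φ₂ = -0.3514, Δλ = -1.4498 rad, the forward-azimuth formula gives
θ = atan2( sin Δλ cos φ₂ , cos φ₁ sin φ₂ − sin φ₁ cos φ₂ cos Δλ ) = atan2(-0.9320, -0.0714) = -94.38°.
Adding 360° brings this into [0°, 360°): 265.6°.

265.6°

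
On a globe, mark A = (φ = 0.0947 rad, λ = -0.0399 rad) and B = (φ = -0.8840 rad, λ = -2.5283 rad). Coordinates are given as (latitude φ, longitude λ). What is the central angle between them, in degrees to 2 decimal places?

With latitudes φ₁ = 5.426°, φ₂ = -50.649° and longitude difference Δλ = -142.575°:
cos c = sin φ₁ sin φ₂ + cos φ₁ cos φ₂ cos Δλ = (0.0946)(-0.7733) + (0.9955)(0.6341)(-0.7941) = -0.57440,
so c = arccos(-0.57440) = 2.18267 rad.
So the angular separation is 125.06°.

125.06°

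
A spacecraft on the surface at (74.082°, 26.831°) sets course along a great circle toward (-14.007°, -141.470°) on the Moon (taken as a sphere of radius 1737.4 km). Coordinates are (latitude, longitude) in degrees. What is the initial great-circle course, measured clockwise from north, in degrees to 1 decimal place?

Δλ = -168.301° = -2.9374 rad.
y = sin Δλ · cos φ₂ = (-0.2028)(0.9703) = -0.1967
x = cos φ₁ sin φ₂ − sin φ₁ cos φ₂ cos Δλ = (0.2743)(-0.2420) − (0.9617)(0.9703)(-0.9792) = 0.8473
θ = atan2(y, x) = -13.07°; adding 360° gives 346.9°.

346.9°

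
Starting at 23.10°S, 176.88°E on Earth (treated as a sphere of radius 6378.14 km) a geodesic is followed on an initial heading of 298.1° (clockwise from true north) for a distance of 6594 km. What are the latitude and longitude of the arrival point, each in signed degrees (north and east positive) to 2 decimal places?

9.88°, 126.58°

Angular distance δ = d/R = 6594/6378.14 = 1.03384 rad; initial bearing θ = 5.2028 rad.
sin φ₂ = sin φ₁ cos δ + cos φ₁ sin δ cos θ = (-0.3923)(0.5115) + (0.9198)(0.8593)(0.4710) = 0.1716, so φ₂ = 9.88°.
Δλ = atan2(sin θ sin δ cos φ₁, cos δ − sin φ₁ sin φ₂) = atan2(-0.6972, 0.5788) = -50.300°.
λ₂ = 176.880° − 50.300° = 126.58°.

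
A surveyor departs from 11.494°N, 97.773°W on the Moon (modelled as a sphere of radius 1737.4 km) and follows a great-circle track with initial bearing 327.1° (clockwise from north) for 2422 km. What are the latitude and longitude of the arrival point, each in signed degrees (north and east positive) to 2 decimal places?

57.67°, 173.04°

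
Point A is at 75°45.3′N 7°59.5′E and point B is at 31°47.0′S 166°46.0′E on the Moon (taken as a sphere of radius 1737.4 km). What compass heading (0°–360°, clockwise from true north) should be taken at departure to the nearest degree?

26°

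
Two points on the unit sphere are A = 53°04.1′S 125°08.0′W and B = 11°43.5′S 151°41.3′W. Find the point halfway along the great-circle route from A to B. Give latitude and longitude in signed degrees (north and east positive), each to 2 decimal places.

-33.06°, -141.64°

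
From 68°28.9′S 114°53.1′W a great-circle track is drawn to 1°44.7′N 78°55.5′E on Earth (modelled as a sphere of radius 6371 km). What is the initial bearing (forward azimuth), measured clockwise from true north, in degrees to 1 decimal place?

Δλ = -166.190° = -2.9006 rad.
y = sin Δλ · cos φ₂ = (-0.2387)(0.9995) = -0.2386
x = cos φ₁ sin φ₂ − sin φ₁ cos φ₂ cos Δλ = (0.3668)(0.0305) − (-0.9303)(0.9995)(-0.9711) = -0.8918
θ = atan2(y, x) = -165.02°; adding 360° gives 195.0°.

195.0°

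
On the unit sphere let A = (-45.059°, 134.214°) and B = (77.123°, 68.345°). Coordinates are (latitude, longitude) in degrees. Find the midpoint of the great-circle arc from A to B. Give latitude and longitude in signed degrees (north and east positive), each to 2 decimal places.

Central angle δ = 2.2468 rad. Interpolating on the sphere with fraction f = 0.5:
P = [sin((1−f)δ)·A + sin(fδ)·B] / sin δ = 1.1557·A + 1.1557·B in Cartesian coordinates,
giving P = (-0.4743, 0.8245, 0.3086), i.e. latitude 17.97°, longitude 119.91°.

17.97°, 119.91°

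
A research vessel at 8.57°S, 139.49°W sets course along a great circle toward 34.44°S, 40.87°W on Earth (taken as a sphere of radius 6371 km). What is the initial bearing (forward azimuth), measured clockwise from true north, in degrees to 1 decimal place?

With φ₁ = -0.1496, φ₂ = -0.6011, Δλ = 1.7212 rad, the forward-azimuth formula gives
θ = atan2( sin Δλ cos φ₂ , cos φ₁ sin φ₂ − sin φ₁ cos φ₂ cos Δλ ) = atan2(0.8154, -0.5776) = 125.31°.
So the initial bearing is 125.3°.

125.3°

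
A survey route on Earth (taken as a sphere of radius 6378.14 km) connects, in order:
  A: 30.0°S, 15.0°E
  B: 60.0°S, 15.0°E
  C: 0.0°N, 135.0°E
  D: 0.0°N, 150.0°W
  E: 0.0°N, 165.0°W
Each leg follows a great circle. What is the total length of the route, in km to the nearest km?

Leg A→B: central angle 0.5236 rad, distance 3339.6 km.
Leg B→C: central angle 1.8235 rad, distance 11630.4 km.
Leg C→D: central angle 1.3090 rad, distance 8349.0 km.
Leg D→E: central angle 0.2618 rad, distance 1669.8 km.
Total: 3339.6 + 11630.4 + 8349.0 + 1669.8 ≈ 24989 km.

24989 km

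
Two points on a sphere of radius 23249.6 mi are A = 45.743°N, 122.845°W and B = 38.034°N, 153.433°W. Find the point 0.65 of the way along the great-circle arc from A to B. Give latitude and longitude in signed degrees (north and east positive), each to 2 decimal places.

41.64°, -143.61°

The central angle between A and B is δ = 0.4166 rad.
With f = 0.65, the slerp weights are sin((1−f)δ)/sin δ = 0.3591 and sin(fδ)/sin δ = 0.6610.
Weighted sum of the unit vectors: (0.3591)·(-0.3785,-0.5863,0.7162) + (0.6610)·(-0.7045,-0.3523,0.6161) = (-0.6016, -0.4434, 0.6644).
Converting back: φ = atan2(z, √(x²+y²)) = 41.64°, λ = atan2(y, x) = -143.61°.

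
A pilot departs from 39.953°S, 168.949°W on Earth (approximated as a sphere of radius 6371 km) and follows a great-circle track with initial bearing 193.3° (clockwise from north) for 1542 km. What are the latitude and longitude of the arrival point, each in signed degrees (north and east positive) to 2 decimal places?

-53.34°, -174.25°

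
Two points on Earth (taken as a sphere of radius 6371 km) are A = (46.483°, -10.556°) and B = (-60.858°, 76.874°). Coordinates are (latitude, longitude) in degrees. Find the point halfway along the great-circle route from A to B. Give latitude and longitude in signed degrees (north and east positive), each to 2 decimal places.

Central angle δ = 2.2374 rad. Interpolating on the sphere with fraction f = 0.5:
P = [sin((1−f)δ)·A + sin(fδ)·B] / sin δ = 1.1446·A + 1.1446·B in Cartesian coordinates,
giving P = (0.9014, 0.3984, -0.1697), i.e. latitude -9.77°, longitude 23.85°.

-9.77°, 23.85°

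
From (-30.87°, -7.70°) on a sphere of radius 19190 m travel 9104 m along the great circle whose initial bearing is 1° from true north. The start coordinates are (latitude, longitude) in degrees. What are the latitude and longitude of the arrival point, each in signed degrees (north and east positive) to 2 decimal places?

-3.69°, -7.24°

Angular distance δ = d/R = 9104/19190 = 0.47441 rad; initial bearing θ = 0.0175 rad.
sin φ₂ = sin φ₁ cos δ + cos φ₁ sin δ cos θ = (-0.5131)(0.8896) + (0.8583)(0.4568)(0.9998) = -0.0644, so φ₂ = -3.69°.
Δλ = atan2(sin θ sin δ cos φ₁, cos δ − sin φ₁ sin φ₂) = atan2(0.0068, 0.8565) = 0.458°.
λ₂ = -7.700° + 0.458° = -7.24°.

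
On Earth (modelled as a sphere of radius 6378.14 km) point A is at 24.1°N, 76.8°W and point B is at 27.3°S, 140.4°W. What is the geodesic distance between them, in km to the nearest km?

Let φ₁ = 0.4206 rad, φ₂ = -0.4765 rad, and Δλ = -1.1100 rad.
cos c = sin φ₁ sin φ₂ + cos φ₁ cos φ₂ cos Δλ = (0.4083)(-0.4586) + (0.9128)(0.8886)(0.4446) = 0.17339,
so c = arccos(0.17339) = 1.39653 rad.
Distance = R·c = 6378.14 × 1.3965 ≈ 8907 km.

8907 km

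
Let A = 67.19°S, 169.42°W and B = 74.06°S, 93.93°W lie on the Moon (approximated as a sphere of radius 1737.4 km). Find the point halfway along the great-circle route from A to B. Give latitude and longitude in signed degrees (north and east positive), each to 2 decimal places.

Central angle δ = 0.4202 rad. Interpolating on the sphere with fraction f = 0.5:
P = [sin((1−f)δ)·A + sin(fδ)·B] / sin δ = 0.5112·A + 0.5112·B in Cartesian coordinates,
giving P = (-0.2044, -0.1765, -0.9628), i.e. latitude -74.33°, longitude -139.20°.

-74.33°, -139.20°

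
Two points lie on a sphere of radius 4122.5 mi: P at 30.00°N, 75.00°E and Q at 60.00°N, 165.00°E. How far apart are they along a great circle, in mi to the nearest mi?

4629 mi

With latitudes φ₁ = 30.000°, φ₂ = 60.000° and longitude difference Δλ = 90.000°:
Haversine: a = sin²(Δφ/2) + cos φ₁ cos φ₂ sin²(Δλ/2) = 0.0670 + (0.8660)(0.5000)(0.5000) = 0.28349.
Central angle c = 2·arcsin(√a) = 1.12296 rad.
Distance = R·c = 4122.5 × 1.1230 ≈ 4629 mi.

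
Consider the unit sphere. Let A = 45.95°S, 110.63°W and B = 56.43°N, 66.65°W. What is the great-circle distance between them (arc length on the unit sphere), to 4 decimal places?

1.8989

With latitudes φ₁ = -45.950°, φ₂ = 56.430° and longitude difference Δλ = 43.980°:
Haversine: a = sin²(Δφ/2) + cos φ₁ cos φ₂ sin²(Δλ/2) = 0.6072 + (0.6953)(0.5530)(0.1402) = 0.66110.
Central angle c = 2·arcsin(√a) = 1.89885 rad.
On the unit sphere the arc length equals the central angle: 1.8989.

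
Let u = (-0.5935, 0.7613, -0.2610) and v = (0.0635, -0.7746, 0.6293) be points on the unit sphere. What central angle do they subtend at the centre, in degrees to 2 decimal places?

142.34°

u·v = -0.7916; |u| = 1.0000, |v| = 1.0000.
cos θ = (u·v)/(|u||v|) = -0.7916, so θ = 142.34°.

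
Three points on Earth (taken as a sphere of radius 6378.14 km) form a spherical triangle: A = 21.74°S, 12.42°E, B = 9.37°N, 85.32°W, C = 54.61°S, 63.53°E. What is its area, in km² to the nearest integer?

48280820 km²

Side lengths (central angles): a = 2.2418, b = 0.8767, c = 1.7556 rad; semiperimeter s = 2.4370.
By l'Huilier's theorem, tan(E/4) = √[tan(s/2) tan((s−a)/2) tan((s−b)/2) tan((s−c)/2)], giving spherical excess E = 1.1868 rad.
Area = E·R² = 1.1868 × (6378.14)² ≈ 48280820 km².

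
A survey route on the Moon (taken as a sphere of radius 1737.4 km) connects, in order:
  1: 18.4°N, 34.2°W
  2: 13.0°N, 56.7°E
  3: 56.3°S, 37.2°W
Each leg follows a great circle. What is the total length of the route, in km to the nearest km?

5752 km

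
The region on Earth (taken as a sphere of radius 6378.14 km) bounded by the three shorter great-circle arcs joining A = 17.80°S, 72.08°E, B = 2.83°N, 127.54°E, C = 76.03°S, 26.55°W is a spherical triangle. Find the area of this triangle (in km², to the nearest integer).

35819654 km²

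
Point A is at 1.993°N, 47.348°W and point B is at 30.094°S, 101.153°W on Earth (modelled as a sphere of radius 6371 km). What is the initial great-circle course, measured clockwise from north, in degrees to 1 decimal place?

With φ₁ = 0.0348, φ₂ = -0.5252, Δλ = -0.9391 rad, the forward-azimuth formula gives
θ = atan2( sin Δλ cos φ₂ , cos φ₁ sin φ₂ − sin φ₁ cos φ₂ cos Δλ ) = atan2(-0.6982, -0.5189) = -126.62°.
Adding 360° brings this into [0°, 360°): 233.4°.

233.4°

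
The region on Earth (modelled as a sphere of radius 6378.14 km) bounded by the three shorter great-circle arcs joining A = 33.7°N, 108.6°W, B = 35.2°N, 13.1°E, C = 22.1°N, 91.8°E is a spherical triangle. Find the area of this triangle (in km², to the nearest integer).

62391721 km²

Side lengths (central angles): a = 1.1969, b = 2.1103, c = 1.6082 rad; semiperimeter s = 2.4577.
By l'Huilier's theorem, tan(E/4) = √[tan(s/2) tan((s−a)/2) tan((s−b)/2) tan((s−c)/2)], giving spherical excess E = 1.5337 rad.
Area = E·R² = 1.5337 × (6378.14)² ≈ 62391721 km².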